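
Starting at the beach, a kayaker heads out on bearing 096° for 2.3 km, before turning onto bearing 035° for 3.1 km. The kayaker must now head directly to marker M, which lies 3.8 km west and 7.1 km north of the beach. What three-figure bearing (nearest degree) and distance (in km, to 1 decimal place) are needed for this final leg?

Leg 1 (096°, 2.3 km): east 2.3 sin 96° = 2.29, north 2.3 cos 96° = -0.24
Leg 2 (035°, 3.1 km): east 3.1 sin 35° = 1.78, north 3.1 cos 35° = 2.54
Current position: (4.07, 2.30). Target: (-3.8, 7.1). Remaining: Δeast = -7.87, Δnorth = 4.80.
Bearing = atan2(-7.87, 4.80) mod 360° = 301.40°; distance = √((-7.87)² + (4.80)²) = 9.215 km.

301°, 9.2 km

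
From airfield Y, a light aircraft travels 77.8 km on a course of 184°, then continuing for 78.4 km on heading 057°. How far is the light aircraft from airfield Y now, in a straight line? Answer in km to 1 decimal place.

69.7 km

Leg 1 (184°, 77.8 km): east 77.8 sin 184° = -5.43, north 77.8 cos 184° = -77.61
Leg 2 (057°, 78.4 km): east 78.4 sin 57° = 65.75, north 78.4 cos 57° = 42.70
Net: 60.32 east, -34.91 north. Distance = √((60.32)² + (-34.91)²) = 69.698 km.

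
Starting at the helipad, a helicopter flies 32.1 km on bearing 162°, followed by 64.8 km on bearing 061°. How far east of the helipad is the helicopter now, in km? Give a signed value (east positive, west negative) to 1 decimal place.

Leg 1 (162°, 32.1 km): east 32.1 sin 162° = 9.92, north 32.1 cos 162° = -30.53
Leg 2 (061°, 64.8 km): east 64.8 sin 61° = 56.68, north 64.8 cos 61° = 31.42
Net east component: 66.59 km.

66.6 km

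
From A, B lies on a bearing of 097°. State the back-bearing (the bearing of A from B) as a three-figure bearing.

277°

Back-bearing = 097° + 180° = 277°.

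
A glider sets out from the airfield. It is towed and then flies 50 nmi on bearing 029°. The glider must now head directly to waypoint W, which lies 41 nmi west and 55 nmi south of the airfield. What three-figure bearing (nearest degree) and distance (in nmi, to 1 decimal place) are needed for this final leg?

213°, 118.3 nmi

Leg 1 (029°, 50 nmi): east 50 sin 29° = 24.24, north 50 cos 29° = 43.73
Current position: (24.24, 43.73). Target: (-41, -55). Remaining: Δeast = -65.24, Δnorth = -98.73.
Bearing = atan2(-65.24, -98.73) mod 360° = 213.46°; distance = √((-65.24)² + (-98.73)²) = 118.339 nmi.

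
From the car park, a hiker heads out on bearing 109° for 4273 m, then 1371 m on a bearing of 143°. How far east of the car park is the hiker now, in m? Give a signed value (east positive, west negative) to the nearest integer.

Leg 1 (109°, 4273 m): east 4273 sin 109° = 4040.20, north 4273 cos 109° = -1391.15
Leg 2 (143°, 1371 m): east 1371 sin 143° = 825.09, north 1371 cos 143° = -1094.93
Net east component: 4865.29 m.

4865 m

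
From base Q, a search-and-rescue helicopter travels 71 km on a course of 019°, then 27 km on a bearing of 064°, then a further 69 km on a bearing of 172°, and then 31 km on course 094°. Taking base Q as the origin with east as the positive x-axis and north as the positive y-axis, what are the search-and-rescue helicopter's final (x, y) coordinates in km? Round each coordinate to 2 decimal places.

(87.91, 8.48)

Leg 1 (019°, 71 km): east 71 sin 19° = 23.12, north 71 cos 19° = 67.13
Leg 2 (064°, 27 km): east 27 sin 64° = 24.27, north 27 cos 64° = 11.84
Leg 3 (172°, 69 km): east 69 sin 172° = 9.60, north 69 cos 172° = -68.33
Leg 4 (094°, 31 km): east 31 sin 94° = 30.92, north 31 cos 94° = -2.16
Summing: 87.91 km east, 8.48 km north → (87.91, 8.48).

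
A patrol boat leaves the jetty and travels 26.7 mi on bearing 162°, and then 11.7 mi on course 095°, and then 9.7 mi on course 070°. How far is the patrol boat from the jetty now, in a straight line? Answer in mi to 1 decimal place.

37.1 mi

Leg 1 (162°, 26.7 mi): east 26.7 sin 162° = 8.25, north 26.7 cos 162° = -25.39
Leg 2 (095°, 11.7 mi): east 11.7 sin 95° = 11.66, north 11.7 cos 95° = -1.02
Leg 3 (070°, 9.7 mi): east 9.7 sin 70° = 9.12, north 9.7 cos 70° = 3.32
Net: 29.02 east, -23.10 north. Distance = √((29.02)² + (-23.10)²) = 37.089 mi.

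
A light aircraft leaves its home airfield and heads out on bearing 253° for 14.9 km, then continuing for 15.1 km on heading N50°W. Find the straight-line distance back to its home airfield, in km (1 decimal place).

Leg 1 (253°, 14.9 km): east 14.9 sin 253° = -14.25, north 14.9 cos 253° = -4.36
Leg 2 (N50°W, 15.1 km): east 15.1 sin 310° = -11.57, north 15.1 cos 310° = 9.71
Net: -25.82 east, 5.35 north. Distance = √((-25.82)² + (5.35)²) = 26.365 km.

26.4 km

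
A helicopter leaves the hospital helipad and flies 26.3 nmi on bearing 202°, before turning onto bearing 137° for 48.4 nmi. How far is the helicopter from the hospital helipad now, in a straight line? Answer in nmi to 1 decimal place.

Leg 1 (202°, 26.3 nmi): east 26.3 sin 202° = -9.85, north 26.3 cos 202° = -24.38
Leg 2 (137°, 48.4 nmi): east 48.4 sin 137° = 33.01, north 48.4 cos 137° = -35.40
Net: 23.16 east, -59.78 north. Distance = √((23.16)² + (-59.78)²) = 64.111 nmi.

64.1 nmi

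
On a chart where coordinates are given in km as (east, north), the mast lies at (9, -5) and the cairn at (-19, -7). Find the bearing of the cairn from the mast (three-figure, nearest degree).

Δeast = -19 − 9 = -28.00; Δnorth = -7 − -5 = -2.00.
Bearing = atan2(Δeast, Δnorth) mod 360° = 265.91° ≈ 266°.

266°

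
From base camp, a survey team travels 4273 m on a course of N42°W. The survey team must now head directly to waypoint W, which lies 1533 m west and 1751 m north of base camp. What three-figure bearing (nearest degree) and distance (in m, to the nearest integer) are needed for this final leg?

Leg 1 (N42°W, 4273 m): east 4273 sin 318° = -2859.20, north 4273 cos 318° = 3175.46
Current position: (-2859.20, 3175.46). Target: (-1533, 1751). Remaining: Δeast = 1326.20, Δnorth = -1424.46.
Bearing = atan2(1326.20, -1424.46) mod 360° = 137.05°; distance = √((1326.20)² + (-1424.46)²) = 1946.246 m.

137°, 1946 m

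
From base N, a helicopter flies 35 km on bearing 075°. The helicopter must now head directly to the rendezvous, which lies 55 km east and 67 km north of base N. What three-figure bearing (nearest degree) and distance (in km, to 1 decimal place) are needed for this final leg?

Leg 1 (075°, 35 km): east 35 sin 75° = 33.81, north 35 cos 75° = 9.06
Current position: (33.81, 9.06). Target: (55, 67). Remaining: Δeast = 21.19, Δnorth = 57.94.
Bearing = atan2(21.19, 57.94) mod 360° = 20.09°; distance = √((21.19)² + (57.94)²) = 61.695 km.

020°, 61.7 km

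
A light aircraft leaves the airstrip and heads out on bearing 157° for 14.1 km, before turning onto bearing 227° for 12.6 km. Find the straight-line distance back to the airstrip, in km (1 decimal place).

Leg 1 (157°, 14.1 km): east 14.1 sin 157° = 5.51, north 14.1 cos 157° = -12.98
Leg 2 (227°, 12.6 km): east 12.6 sin 227° = -9.22, north 12.6 cos 227° = -8.59
Net: -3.71 east, -21.57 north. Distance = √((-3.71)² + (-21.57)²) = 21.888 km.

21.9 km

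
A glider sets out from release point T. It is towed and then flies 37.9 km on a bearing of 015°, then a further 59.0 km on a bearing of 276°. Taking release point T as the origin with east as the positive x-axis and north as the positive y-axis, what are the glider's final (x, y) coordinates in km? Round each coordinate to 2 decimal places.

(-48.87, 42.78)

Leg 1 (015°, 37.9 km): east 37.9 sin 15° = 9.81, north 37.9 cos 15° = 36.61
Leg 2 (276°, 59.0 km): east 59.0 sin 276° = -58.68, north 59.0 cos 276° = 6.17
Summing: -48.87 km east, 42.78 km north → (-48.87, 42.78).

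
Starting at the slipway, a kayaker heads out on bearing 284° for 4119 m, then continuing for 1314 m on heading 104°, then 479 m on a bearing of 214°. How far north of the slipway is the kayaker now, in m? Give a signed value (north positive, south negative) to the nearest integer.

Leg 1 (284°, 4119 m): east 4119 sin 284° = -3996.65, north 4119 cos 284° = 996.48
Leg 2 (104°, 1314 m): east 1314 sin 104° = 1274.97, north 1314 cos 104° = -317.89
Leg 3 (214°, 479 m): east 479 sin 214° = -267.85, north 479 cos 214° = -397.11
Net north component: 281.48 m.

281 m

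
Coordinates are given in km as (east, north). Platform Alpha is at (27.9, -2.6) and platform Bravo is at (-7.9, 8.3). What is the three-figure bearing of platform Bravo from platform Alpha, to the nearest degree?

Δeast = -7.9 − 27.9 = -35.80; Δnorth = 8.3 − -2.6 = 10.90.
Bearing = atan2(Δeast, Δnorth) mod 360° = 286.93° ≈ 287°.

287°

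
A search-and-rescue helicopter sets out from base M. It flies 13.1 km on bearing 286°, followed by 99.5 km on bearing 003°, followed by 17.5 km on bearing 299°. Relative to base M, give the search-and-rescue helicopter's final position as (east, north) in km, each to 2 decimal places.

Leg 1 (286°, 13.1 km): east 13.1 sin 286° = -12.59, north 13.1 cos 286° = 3.61
Leg 2 (003°, 99.5 km): east 99.5 sin 3° = 5.21, north 99.5 cos 3° = 99.36
Leg 3 (299°, 17.5 km): east 17.5 sin 299° = -15.31, north 17.5 cos 299° = 8.48
Summing: -22.69 km east, 111.46 km north → (-22.69, 111.46).

(-22.69, 111.46)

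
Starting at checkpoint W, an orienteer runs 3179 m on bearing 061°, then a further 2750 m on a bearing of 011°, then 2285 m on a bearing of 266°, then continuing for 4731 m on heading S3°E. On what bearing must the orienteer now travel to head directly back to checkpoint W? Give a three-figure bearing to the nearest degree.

Leg 1 (061°, 3179 m): east 3179 sin 61° = 2780.42, north 3179 cos 61° = 1541.21
Leg 2 (011°, 2750 m): east 2750 sin 11° = 524.72, north 2750 cos 11° = 2699.47
Leg 3 (266°, 2285 m): east 2285 sin 266° = -2279.43, north 2285 cos 266° = -159.39
Leg 4 (S3°E, 4731 m): east 4731 sin 177° = 247.60, north 4731 cos 177° = -4724.52
Net displacement: 1273.31 east, -643.23 north. Direction back to start is (-1273.31, 643.23): bearing = atan2(-1273.31, 643.23) mod 360° = 296.80° ≈ 297°.

297°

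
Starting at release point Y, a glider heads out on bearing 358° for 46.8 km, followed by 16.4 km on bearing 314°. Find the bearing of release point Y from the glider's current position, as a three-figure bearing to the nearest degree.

167°

Leg 1 (358°, 46.8 km): east 46.8 sin 358° = -1.63, north 46.8 cos 358° = 46.77
Leg 2 (314°, 16.4 km): east 16.4 sin 314° = -11.80, north 16.4 cos 314° = 11.39
Net displacement: -13.43 east, 58.16 north. Direction back to start is (13.43, -58.16): bearing = atan2(13.43, -58.16) mod 360° = 167.00° ≈ 167°.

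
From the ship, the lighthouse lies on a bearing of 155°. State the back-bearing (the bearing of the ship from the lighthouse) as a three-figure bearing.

Back-bearing = 155° + 180° = 335°.

335°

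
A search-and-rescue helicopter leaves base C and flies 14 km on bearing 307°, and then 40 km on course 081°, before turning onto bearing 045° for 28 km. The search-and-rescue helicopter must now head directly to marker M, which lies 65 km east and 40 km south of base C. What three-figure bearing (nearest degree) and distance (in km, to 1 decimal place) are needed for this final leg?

Leg 1 (307°, 14 km): east 14 sin 307° = -11.18, north 14 cos 307° = 8.43
Leg 2 (081°, 40 km): east 40 sin 81° = 39.51, north 40 cos 81° = 6.26
Leg 3 (045°, 28 km): east 28 sin 45° = 19.80, north 28 cos 45° = 19.80
Current position: (48.13, 34.48). Target: (65, -40). Remaining: Δeast = 16.87, Δnorth = -74.48.
Bearing = atan2(16.87, -74.48) mod 360° = 167.23°; distance = √((16.87)² + (-74.48)²) = 76.369 km.

167°, 76.4 km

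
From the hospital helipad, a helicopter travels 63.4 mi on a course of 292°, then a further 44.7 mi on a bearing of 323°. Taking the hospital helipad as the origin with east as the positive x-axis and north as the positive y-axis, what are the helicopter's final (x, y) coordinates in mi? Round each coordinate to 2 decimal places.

(-85.68, 59.45)

Leg 1 (292°, 63.4 mi): east 63.4 sin 292° = -58.78, north 63.4 cos 292° = 23.75
Leg 2 (323°, 44.7 mi): east 44.7 sin 323° = -26.90, north 44.7 cos 323° = 35.70
Summing: -85.68 mi east, 59.45 mi north → (-85.68, 59.45).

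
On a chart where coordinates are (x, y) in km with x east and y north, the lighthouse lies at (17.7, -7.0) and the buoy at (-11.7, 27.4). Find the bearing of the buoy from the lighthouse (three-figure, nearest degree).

319°

Δeast = -11.7 − 17.7 = -29.40; Δnorth = 27.4 − -7.0 = 34.40.
Bearing = atan2(Δeast, Δnorth) mod 360° = 319.48° ≈ 319°.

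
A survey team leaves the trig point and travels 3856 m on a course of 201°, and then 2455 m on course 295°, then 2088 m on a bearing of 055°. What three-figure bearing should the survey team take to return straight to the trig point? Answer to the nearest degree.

054°

Leg 1 (201°, 3856 m): east 3856 sin 201° = -1381.87, north 3856 cos 201° = -3599.89
Leg 2 (295°, 2455 m): east 2455 sin 295° = -2224.99, north 2455 cos 295° = 1037.53
Leg 3 (055°, 2088 m): east 2088 sin 55° = 1710.39, north 2088 cos 55° = 1197.63
Net displacement: -1896.46 east, -1364.73 north. Direction back to start is (1896.46, 1364.73): bearing = atan2(1896.46, 1364.73) mod 360° = 54.26° ≈ 054°.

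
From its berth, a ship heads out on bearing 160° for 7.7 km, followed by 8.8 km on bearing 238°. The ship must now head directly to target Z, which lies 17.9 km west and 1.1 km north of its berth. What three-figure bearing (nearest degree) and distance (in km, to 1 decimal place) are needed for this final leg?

315°, 18.4 km

Leg 1 (160°, 7.7 km): east 7.7 sin 160° = 2.63, north 7.7 cos 160° = -7.24
Leg 2 (238°, 8.8 km): east 8.8 sin 238° = -7.46, north 8.8 cos 238° = -4.66
Current position: (-4.83, -11.90). Target: (-17.9, 1.1). Remaining: Δeast = -13.07, Δnorth = 13.00.
Bearing = atan2(-13.07, 13.00) mod 360° = 314.84°; distance = √((-13.07)² + (13.00)²) = 18.434 km.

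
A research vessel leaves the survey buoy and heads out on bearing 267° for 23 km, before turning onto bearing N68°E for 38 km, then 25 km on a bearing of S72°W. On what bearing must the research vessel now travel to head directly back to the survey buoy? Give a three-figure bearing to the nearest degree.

Leg 1 (267°, 23 km): east 23 sin 267° = -22.97, north 23 cos 267° = -1.20
Leg 2 (N68°E, 38 km): east 38 sin 68° = 35.23, north 38 cos 68° = 14.24
Leg 3 (S72°W, 25 km): east 25 sin 252° = -23.78, north 25 cos 252° = -7.73
Net displacement: -11.51 east, 5.31 north. Direction back to start is (11.51, -5.31): bearing = atan2(11.51, -5.31) mod 360° = 114.75° ≈ 115°.

115°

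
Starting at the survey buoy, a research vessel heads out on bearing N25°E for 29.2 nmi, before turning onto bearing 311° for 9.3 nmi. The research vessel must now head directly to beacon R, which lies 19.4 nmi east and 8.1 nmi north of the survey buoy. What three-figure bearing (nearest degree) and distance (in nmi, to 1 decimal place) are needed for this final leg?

Leg 1 (N25°E, 29.2 nmi): east 29.2 sin 25° = 12.34, north 29.2 cos 25° = 26.46
Leg 2 (311°, 9.3 nmi): east 9.3 sin 311° = -7.02, north 9.3 cos 311° = 6.10
Current position: (5.32, 32.57). Target: (19.4, 8.1). Remaining: Δeast = 14.08, Δnorth = -24.47.
Bearing = atan2(14.08, -24.47) mod 360° = 150.08°; distance = √((14.08)² + (-24.47)²) = 28.227 nmi.

150°, 28.2 nmi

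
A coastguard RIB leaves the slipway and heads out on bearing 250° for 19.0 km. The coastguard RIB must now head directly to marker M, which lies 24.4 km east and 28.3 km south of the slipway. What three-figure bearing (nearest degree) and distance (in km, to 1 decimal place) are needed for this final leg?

Leg 1 (250°, 19.0 km): east 19.0 sin 250° = -17.85, north 19.0 cos 250° = -6.50
Current position: (-17.85, -6.50). Target: (24.4, -28.3). Remaining: Δeast = 42.25, Δnorth = -21.80.
Bearing = atan2(42.25, -21.80) mod 360° = 117.29°; distance = √((42.25)² + (-21.80)²) = 47.547 km.

117°, 47.5 km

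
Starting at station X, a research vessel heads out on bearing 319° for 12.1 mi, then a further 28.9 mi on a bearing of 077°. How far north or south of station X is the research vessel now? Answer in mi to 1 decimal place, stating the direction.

Leg 1 (319°, 12.1 mi): east 12.1 sin 319° = -7.94, north 12.1 cos 319° = 9.13
Leg 2 (077°, 28.9 mi): east 28.9 sin 77° = 28.16, north 28.9 cos 77° = 6.50
Net north component: 15.63 mi.

15.6 mi north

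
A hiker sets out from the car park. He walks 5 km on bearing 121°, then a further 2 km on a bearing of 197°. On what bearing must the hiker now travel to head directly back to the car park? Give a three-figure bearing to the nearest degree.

320°

Leg 1 (121°, 5 km): east 5 sin 121° = 4.29, north 5 cos 121° = -2.58
Leg 2 (197°, 2 km): east 2 sin 197° = -0.58, north 2 cos 197° = -1.91
Net displacement: 3.70 east, -4.49 north. Direction back to start is (-3.70, 4.49): bearing = atan2(-3.70, 4.49) mod 360° = 320.49° ≈ 320°.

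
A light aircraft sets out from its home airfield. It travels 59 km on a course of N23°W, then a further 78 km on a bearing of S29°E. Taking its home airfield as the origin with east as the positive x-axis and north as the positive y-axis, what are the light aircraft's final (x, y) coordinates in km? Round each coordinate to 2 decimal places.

(14.76, -13.91)

Leg 1 (N23°W, 59 km): east 59 sin 337° = -23.05, north 59 cos 337° = 54.31
Leg 2 (S29°E, 78 km): east 78 sin 151° = 37.82, north 78 cos 151° = -68.22
Summing: 14.76 km east, -13.91 km north → (14.76, -13.91).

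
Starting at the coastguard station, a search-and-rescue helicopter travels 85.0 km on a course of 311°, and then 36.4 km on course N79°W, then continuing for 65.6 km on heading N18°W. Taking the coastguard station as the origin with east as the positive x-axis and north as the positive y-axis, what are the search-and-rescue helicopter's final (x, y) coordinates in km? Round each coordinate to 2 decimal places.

(-120.15, 125.10)

Leg 1 (311°, 85.0 km): east 85.0 sin 311° = -64.15, north 85.0 cos 311° = 55.77
Leg 2 (N79°W, 36.4 km): east 36.4 sin 281° = -35.73, north 36.4 cos 281° = 6.95
Leg 3 (N18°W, 65.6 km): east 65.6 sin 342° = -20.27, north 65.6 cos 342° = 62.39
Summing: -120.15 km east, 125.10 km north → (-120.15, 125.10).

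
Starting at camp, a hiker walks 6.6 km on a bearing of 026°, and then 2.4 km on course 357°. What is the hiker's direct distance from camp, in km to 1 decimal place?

8.8 km

Leg 1 (026°, 6.6 km): east 6.6 sin 26° = 2.89, north 6.6 cos 26° = 5.93
Leg 2 (357°, 2.4 km): east 2.4 sin 357° = -0.13, north 2.4 cos 357° = 2.40
Net: 2.77 east, 8.33 north. Distance = √((2.77)² + (8.33)²) = 8.777 km.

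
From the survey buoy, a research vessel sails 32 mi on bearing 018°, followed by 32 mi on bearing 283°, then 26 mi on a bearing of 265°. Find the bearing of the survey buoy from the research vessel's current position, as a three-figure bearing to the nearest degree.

Leg 1 (018°, 32 mi): east 32 sin 18° = 9.89, north 32 cos 18° = 30.43
Leg 2 (283°, 32 mi): east 32 sin 283° = -31.18, north 32 cos 283° = 7.20
Leg 3 (265°, 26 mi): east 26 sin 265° = -25.90, north 26 cos 265° = -2.27
Net displacement: -47.19 east, 35.37 north. Direction back to start is (47.19, -35.37): bearing = atan2(47.19, -35.37) mod 360° = 126.85° ≈ 127°.

127°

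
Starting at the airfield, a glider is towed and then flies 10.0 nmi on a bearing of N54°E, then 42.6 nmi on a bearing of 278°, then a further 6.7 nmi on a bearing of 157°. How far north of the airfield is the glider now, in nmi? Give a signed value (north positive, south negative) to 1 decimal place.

5.6 nmi

Leg 1 (N54°E, 10.0 nmi): east 10.0 sin 54° = 8.09, north 10.0 cos 54° = 5.88
Leg 2 (278°, 42.6 nmi): east 42.6 sin 278° = -42.19, north 42.6 cos 278° = 5.93
Leg 3 (157°, 6.7 nmi): east 6.7 sin 157° = 2.62, north 6.7 cos 157° = -6.17
Net north component: 5.64 nmi.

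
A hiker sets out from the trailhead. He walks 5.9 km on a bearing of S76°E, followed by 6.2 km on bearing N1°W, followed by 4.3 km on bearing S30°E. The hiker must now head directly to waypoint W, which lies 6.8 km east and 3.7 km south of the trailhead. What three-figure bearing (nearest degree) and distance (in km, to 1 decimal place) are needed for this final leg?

Leg 1 (S76°E, 5.9 km): east 5.9 sin 104° = 5.72, north 5.9 cos 104° = -1.43
Leg 2 (N1°W, 6.2 km): east 6.2 sin 359° = -0.11, north 6.2 cos 359° = 6.20
Leg 3 (S30°E, 4.3 km): east 4.3 sin 150° = 2.15, north 4.3 cos 150° = -3.72
Current position: (7.77, 1.05). Target: (6.8, -3.7). Remaining: Δeast = -0.97, Δnorth = -4.75.
Bearing = atan2(-0.97, -4.75) mod 360° = 191.51°; distance = √((-0.97)² + (-4.75)²) = 4.845 km.

192°, 4.8 km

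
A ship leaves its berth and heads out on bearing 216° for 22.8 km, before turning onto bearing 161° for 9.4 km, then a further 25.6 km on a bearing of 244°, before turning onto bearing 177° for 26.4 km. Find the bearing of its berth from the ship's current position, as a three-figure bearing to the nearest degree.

Leg 1 (216°, 22.8 km): east 22.8 sin 216° = -13.40, north 22.8 cos 216° = -18.45
Leg 2 (161°, 9.4 km): east 9.4 sin 161° = 3.06, north 9.4 cos 161° = -8.89
Leg 3 (244°, 25.6 km): east 25.6 sin 244° = -23.01, north 25.6 cos 244° = -11.22
Leg 4 (177°, 26.4 km): east 26.4 sin 177° = 1.38, north 26.4 cos 177° = -26.36
Net displacement: -31.97 east, -64.92 north. Direction back to start is (31.97, 64.92): bearing = atan2(31.97, 64.92) mod 360° = 26.22° ≈ 026°.

026°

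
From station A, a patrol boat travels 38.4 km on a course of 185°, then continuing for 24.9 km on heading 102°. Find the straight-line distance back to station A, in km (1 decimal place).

Leg 1 (185°, 38.4 km): east 38.4 sin 185° = -3.35, north 38.4 cos 185° = -38.25
Leg 2 (102°, 24.9 km): east 24.9 sin 102° = 24.36, north 24.9 cos 102° = -5.18
Net: 21.01 east, -43.43 north. Distance = √((21.01)² + (-43.43)²) = 48.245 km.

48.2 km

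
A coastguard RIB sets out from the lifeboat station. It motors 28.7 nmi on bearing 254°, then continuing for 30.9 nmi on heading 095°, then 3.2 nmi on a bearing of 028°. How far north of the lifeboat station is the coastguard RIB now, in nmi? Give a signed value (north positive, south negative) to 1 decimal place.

-7.8 nmi

Leg 1 (254°, 28.7 nmi): east 28.7 sin 254° = -27.59, north 28.7 cos 254° = -7.91
Leg 2 (095°, 30.9 nmi): east 30.9 sin 95° = 30.78, north 30.9 cos 95° = -2.69
Leg 3 (028°, 3.2 nmi): east 3.2 sin 28° = 1.50, north 3.2 cos 28° = 2.83
Net north component: -7.78 nmi.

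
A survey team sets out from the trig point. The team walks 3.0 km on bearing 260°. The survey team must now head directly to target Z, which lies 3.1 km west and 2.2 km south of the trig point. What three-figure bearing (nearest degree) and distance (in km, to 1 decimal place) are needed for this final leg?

185°, 1.7 km

Leg 1 (260°, 3.0 km): east 3.0 sin 260° = -2.95, north 3.0 cos 260° = -0.52
Current position: (-2.95, -0.52). Target: (-3.1, -2.2). Remaining: Δeast = -0.15, Δnorth = -1.68.
Bearing = atan2(-0.15, -1.68) mod 360° = 184.96°; distance = √((-0.15)² + (-1.68)²) = 1.685 km.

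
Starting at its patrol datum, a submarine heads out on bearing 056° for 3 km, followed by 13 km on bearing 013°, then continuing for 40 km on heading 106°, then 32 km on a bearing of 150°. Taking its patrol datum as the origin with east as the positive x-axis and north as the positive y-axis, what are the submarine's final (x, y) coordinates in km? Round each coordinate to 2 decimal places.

Leg 1 (056°, 3 km): east 3 sin 56° = 2.49, north 3 cos 56° = 1.68
Leg 2 (013°, 13 km): east 13 sin 13° = 2.92, north 13 cos 13° = 12.67
Leg 3 (106°, 40 km): east 40 sin 106° = 38.45, north 40 cos 106° = -11.03
Leg 4 (150°, 32 km): east 32 sin 150° = 16.00, north 32 cos 150° = -27.71
Summing: 59.86 km east, -24.39 km north → (59.86, -24.39).

(59.86, -24.39)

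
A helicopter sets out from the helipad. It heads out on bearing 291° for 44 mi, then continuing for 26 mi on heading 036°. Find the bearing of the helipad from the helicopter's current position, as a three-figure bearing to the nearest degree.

Leg 1 (291°, 44 mi): east 44 sin 291° = -41.08, north 44 cos 291° = 15.77
Leg 2 (036°, 26 mi): east 26 sin 36° = 15.28, north 26 cos 36° = 21.03
Net displacement: -25.80 east, 36.80 north. Direction back to start is (25.80, -36.80): bearing = atan2(25.80, -36.80) mod 360° = 144.97° ≈ 145°.

145°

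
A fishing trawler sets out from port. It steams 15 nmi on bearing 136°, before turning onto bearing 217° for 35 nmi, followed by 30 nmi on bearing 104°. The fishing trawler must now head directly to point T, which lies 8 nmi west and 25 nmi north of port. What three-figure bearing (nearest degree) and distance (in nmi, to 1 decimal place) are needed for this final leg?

Leg 1 (136°, 15 nmi): east 15 sin 136° = 10.42, north 15 cos 136° = -10.79
Leg 2 (217°, 35 nmi): east 35 sin 217° = -21.06, north 35 cos 217° = -27.95
Leg 3 (104°, 30 nmi): east 30 sin 104° = 29.11, north 30 cos 104° = -7.26
Current position: (18.47, -46.00). Target: (-8, 25). Remaining: Δeast = -26.47, Δnorth = 71.00.
Bearing = atan2(-26.47, 71.00) mod 360° = 339.56°; distance = √((-26.47)² + (71.00)²) = 75.772 nmi.

340°, 75.8 nmi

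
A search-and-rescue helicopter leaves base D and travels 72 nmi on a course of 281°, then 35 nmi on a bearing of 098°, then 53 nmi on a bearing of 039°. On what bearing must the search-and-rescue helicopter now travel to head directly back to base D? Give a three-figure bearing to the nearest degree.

177°

Leg 1 (281°, 72 nmi): east 72 sin 281° = -70.68, north 72 cos 281° = 13.74
Leg 2 (098°, 35 nmi): east 35 sin 98° = 34.66, north 35 cos 98° = -4.87
Leg 3 (039°, 53 nmi): east 53 sin 39° = 33.35, north 53 cos 39° = 41.19
Net displacement: -2.66 east, 50.06 north. Direction back to start is (2.66, -50.06): bearing = atan2(2.66, -50.06) mod 360° = 176.95° ≈ 177°.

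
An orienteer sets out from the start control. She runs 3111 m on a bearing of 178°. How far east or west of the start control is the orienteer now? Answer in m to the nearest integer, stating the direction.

109 m east

Leg 1 (178°, 3111 m): east 3111 sin 178° = 108.57, north 3111 cos 178° = -3109.10
Net east component: 108.57 m.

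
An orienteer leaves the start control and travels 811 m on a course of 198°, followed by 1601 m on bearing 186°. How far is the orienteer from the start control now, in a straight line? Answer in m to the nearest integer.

2400 m

Leg 1 (198°, 811 m): east 811 sin 198° = -250.61, north 811 cos 198° = -771.31
Leg 2 (186°, 1601 m): east 1601 sin 186° = -167.35, north 1601 cos 186° = -1592.23
Net: -417.96 east, -2363.54 north. Distance = √((-417.96)² + (-2363.54)²) = 2400.208 m.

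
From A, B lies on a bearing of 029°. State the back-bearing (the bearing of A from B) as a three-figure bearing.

Back-bearing = 029° + 180° = 209°.

209°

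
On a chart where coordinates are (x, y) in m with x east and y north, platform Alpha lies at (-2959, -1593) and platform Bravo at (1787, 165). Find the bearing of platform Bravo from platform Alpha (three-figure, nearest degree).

070°

Δeast = 1787 − -2959 = 4746.00; Δnorth = 165 − -1593 = 1758.00.
Bearing = atan2(Δeast, Δnorth) mod 360° = 69.67° ≈ 070°.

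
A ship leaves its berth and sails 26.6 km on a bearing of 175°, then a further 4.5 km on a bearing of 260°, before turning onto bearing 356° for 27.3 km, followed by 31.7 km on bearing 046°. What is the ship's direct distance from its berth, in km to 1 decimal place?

Leg 1 (175°, 26.6 km): east 26.6 sin 175° = 2.32, north 26.6 cos 175° = -26.50
Leg 2 (260°, 4.5 km): east 4.5 sin 260° = -4.43, north 4.5 cos 260° = -0.78
Leg 3 (356°, 27.3 km): east 27.3 sin 356° = -1.90, north 27.3 cos 356° = 27.23
Leg 4 (046°, 31.7 km): east 31.7 sin 46° = 22.80, north 31.7 cos 46° = 22.02
Net: 18.79 east, 21.97 north. Distance = √((18.79)² + (21.97)²) = 28.909 km.

28.9 km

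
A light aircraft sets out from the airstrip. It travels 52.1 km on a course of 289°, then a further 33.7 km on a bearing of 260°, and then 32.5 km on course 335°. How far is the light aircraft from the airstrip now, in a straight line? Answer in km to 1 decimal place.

104.4 km

Leg 1 (289°, 52.1 km): east 52.1 sin 289° = -49.26, north 52.1 cos 289° = 16.96
Leg 2 (260°, 33.7 km): east 33.7 sin 260° = -33.19, north 33.7 cos 260° = -5.85
Leg 3 (335°, 32.5 km): east 32.5 sin 335° = -13.74, north 32.5 cos 335° = 29.46
Net: -96.18 east, 40.57 north. Distance = √((-96.18)² + (40.57)²) = 104.389 km.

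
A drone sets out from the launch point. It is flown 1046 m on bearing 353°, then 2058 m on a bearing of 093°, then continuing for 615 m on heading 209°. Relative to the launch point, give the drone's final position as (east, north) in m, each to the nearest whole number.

Leg 1 (353°, 1046 m): east 1046 sin 353° = -127.48, north 1046 cos 353° = 1038.20
Leg 2 (093°, 2058 m): east 2058 sin 93° = 2055.18, north 2058 cos 93° = -107.71
Leg 3 (209°, 615 m): east 615 sin 209° = -298.16, north 615 cos 209° = -537.89
Summing: 1629.55 m east, 392.60 m north → (1630, 393).

(1630, 393)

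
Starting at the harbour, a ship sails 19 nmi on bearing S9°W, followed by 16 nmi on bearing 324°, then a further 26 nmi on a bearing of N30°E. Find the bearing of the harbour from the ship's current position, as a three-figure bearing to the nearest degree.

182°

Leg 1 (S9°W, 19 nmi): east 19 sin 189° = -2.97, north 19 cos 189° = -18.77
Leg 2 (324°, 16 nmi): east 16 sin 324° = -9.40, north 16 cos 324° = 12.94
Leg 3 (N30°E, 26 nmi): east 26 sin 30° = 13.00, north 26 cos 30° = 22.52
Net displacement: 0.62 east, 16.69 north. Direction back to start is (-0.62, -16.69): bearing = atan2(-0.62, -16.69) mod 360° = 182.14° ≈ 182°.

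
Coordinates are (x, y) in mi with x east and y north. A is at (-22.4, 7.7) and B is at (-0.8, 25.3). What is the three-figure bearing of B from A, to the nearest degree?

051°

Δeast = -0.8 − -22.4 = 21.60; Δnorth = 25.3 − 7.7 = 17.60.
Bearing = atan2(Δeast, Δnorth) mod 360° = 50.83° ≈ 051°.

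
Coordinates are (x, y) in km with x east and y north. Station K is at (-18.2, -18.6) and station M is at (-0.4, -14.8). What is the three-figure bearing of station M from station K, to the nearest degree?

078°

Δeast = -0.4 − -18.2 = 17.80; Δnorth = -14.8 − -18.6 = 3.80.
Bearing = atan2(Δeast, Δnorth) mod 360° = 77.95° ≈ 078°.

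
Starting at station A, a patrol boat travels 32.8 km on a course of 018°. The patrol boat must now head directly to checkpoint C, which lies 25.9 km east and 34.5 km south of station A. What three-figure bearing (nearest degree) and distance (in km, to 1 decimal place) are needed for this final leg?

Leg 1 (018°, 32.8 km): east 32.8 sin 18° = 10.14, north 32.8 cos 18° = 31.19
Current position: (10.14, 31.19). Target: (25.9, -34.5). Remaining: Δeast = 15.76, Δnorth = -65.69.
Bearing = atan2(15.76, -65.69) mod 360° = 166.51°; distance = √((15.76)² + (-65.69)²) = 67.560 km.

167°, 67.6 km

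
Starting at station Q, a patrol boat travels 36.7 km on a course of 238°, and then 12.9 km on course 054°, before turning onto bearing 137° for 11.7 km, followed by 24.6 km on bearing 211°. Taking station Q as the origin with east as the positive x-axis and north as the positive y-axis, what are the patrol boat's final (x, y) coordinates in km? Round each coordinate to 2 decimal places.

Leg 1 (238°, 36.7 km): east 36.7 sin 238° = -31.12, north 36.7 cos 238° = -19.45
Leg 2 (054°, 12.9 km): east 12.9 sin 54° = 10.44, north 12.9 cos 54° = 7.58
Leg 3 (137°, 11.7 km): east 11.7 sin 137° = 7.98, north 11.7 cos 137° = -8.56
Leg 4 (211°, 24.6 km): east 24.6 sin 211° = -12.67, north 24.6 cos 211° = -21.09
Summing: -25.38 km east, -41.51 km north → (-25.38, -41.51).

(-25.38, -41.51)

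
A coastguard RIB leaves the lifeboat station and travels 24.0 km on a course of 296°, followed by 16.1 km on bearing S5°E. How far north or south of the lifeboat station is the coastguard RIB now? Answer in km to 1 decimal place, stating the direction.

5.5 km south

Leg 1 (296°, 24.0 km): east 24.0 sin 296° = -21.57, north 24.0 cos 296° = 10.52
Leg 2 (S5°E, 16.1 km): east 16.1 sin 175° = 1.40, north 16.1 cos 175° = -16.04
Net north component: -5.52 km.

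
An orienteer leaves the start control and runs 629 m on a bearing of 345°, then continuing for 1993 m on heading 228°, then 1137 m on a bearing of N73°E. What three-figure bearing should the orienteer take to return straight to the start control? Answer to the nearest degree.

055°

Leg 1 (345°, 629 m): east 629 sin 345° = -162.80, north 629 cos 345° = 607.57
Leg 2 (228°, 1993 m): east 1993 sin 228° = -1481.09, north 1993 cos 228° = -1333.58
Leg 3 (N73°E, 1137 m): east 1137 sin 73° = 1087.32, north 1137 cos 73° = 332.43
Net displacement: -556.57 east, -393.58 north. Direction back to start is (556.57, 393.58): bearing = atan2(556.57, 393.58) mod 360° = 54.73° ≈ 055°.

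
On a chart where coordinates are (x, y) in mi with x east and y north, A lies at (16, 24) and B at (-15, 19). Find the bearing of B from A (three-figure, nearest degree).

261°

Δeast = -15 − 16 = -31.00; Δnorth = 19 − 24 = -5.00.
Bearing = atan2(Δeast, Δnorth) mod 360° = 260.84° ≈ 261°.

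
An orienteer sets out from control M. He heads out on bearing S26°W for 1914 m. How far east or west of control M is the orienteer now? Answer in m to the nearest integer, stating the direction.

839 m west

Leg 1 (S26°W, 1914 m): east 1914 sin 206° = -839.04, north 1914 cos 206° = -1720.29
Net east component: -839.04 m.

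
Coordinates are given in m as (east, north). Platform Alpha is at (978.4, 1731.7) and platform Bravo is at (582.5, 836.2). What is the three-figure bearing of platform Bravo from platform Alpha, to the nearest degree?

204°

Δeast = 582.5 − 978.4 = -395.90; Δnorth = 836.2 − 1731.7 = -895.50.
Bearing = atan2(Δeast, Δnorth) mod 360° = 203.85° ≈ 204°.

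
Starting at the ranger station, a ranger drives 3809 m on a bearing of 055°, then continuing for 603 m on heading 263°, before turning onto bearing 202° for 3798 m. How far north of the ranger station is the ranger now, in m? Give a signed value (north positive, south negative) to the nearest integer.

-1410 m

Leg 1 (055°, 3809 m): east 3809 sin 55° = 3120.15, north 3809 cos 55° = 2184.75
Leg 2 (263°, 603 m): east 603 sin 263° = -598.51, north 603 cos 263° = -73.49
Leg 3 (202°, 3798 m): east 3798 sin 202° = -1422.76, north 3798 cos 202° = -3521.44
Net north component: -1410.18 m.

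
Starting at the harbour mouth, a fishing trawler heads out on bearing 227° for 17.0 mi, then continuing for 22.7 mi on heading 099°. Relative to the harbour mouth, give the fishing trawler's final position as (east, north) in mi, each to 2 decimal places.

(9.99, -15.15)

Leg 1 (227°, 17.0 mi): east 17.0 sin 227° = -12.43, north 17.0 cos 227° = -11.59
Leg 2 (099°, 22.7 mi): east 22.7 sin 99° = 22.42, north 22.7 cos 99° = -3.55
Summing: 9.99 mi east, -15.15 mi north → (9.99, -15.15).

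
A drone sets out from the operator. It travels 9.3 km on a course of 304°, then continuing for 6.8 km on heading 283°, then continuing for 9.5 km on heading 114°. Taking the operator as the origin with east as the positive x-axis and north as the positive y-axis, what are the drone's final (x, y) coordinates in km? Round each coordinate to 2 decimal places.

(-5.66, 2.87)

Leg 1 (304°, 9.3 km): east 9.3 sin 304° = -7.71, north 9.3 cos 304° = 5.20
Leg 2 (283°, 6.8 km): east 6.8 sin 283° = -6.63, north 6.8 cos 283° = 1.53
Leg 3 (114°, 9.5 km): east 9.5 sin 114° = 8.68, north 9.5 cos 114° = -3.86
Summing: -5.66 km east, 2.87 km north → (-5.66, 2.87).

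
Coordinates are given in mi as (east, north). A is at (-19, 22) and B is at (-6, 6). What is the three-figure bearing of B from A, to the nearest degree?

141°

Δeast = -6 − -19 = 13.00; Δnorth = 6 − 22 = -16.00.
Bearing = atan2(Δeast, Δnorth) mod 360° = 140.91° ≈ 141°.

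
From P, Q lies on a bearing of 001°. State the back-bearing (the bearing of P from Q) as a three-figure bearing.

181°

Back-bearing = 001° + 180° = 181°.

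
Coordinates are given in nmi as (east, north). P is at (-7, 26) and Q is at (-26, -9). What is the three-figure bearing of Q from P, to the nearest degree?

Δeast = -26 − -7 = -19.00; Δnorth = -9 − 26 = -35.00.
Bearing = atan2(Δeast, Δnorth) mod 360° = 208.50° ≈ 208°.

208°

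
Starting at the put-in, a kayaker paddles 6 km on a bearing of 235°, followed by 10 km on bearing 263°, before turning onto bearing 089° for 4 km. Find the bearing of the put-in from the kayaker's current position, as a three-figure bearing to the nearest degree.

067°

Leg 1 (235°, 6 km): east 6 sin 235° = -4.91, north 6 cos 235° = -3.44
Leg 2 (263°, 10 km): east 10 sin 263° = -9.93, north 10 cos 263° = -1.22
Leg 3 (089°, 4 km): east 4 sin 89° = 4.00, north 4 cos 89° = 0.07
Net displacement: -10.84 east, -4.59 north. Direction back to start is (10.84, 4.59): bearing = atan2(10.84, 4.59) mod 360° = 67.05° ≈ 067°.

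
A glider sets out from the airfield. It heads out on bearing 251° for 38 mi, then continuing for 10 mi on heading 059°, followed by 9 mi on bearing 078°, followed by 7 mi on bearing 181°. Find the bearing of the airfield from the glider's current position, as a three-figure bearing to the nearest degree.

057°

Leg 1 (251°, 38 mi): east 38 sin 251° = -35.93, north 38 cos 251° = -12.37
Leg 2 (059°, 10 mi): east 10 sin 59° = 8.57, north 10 cos 59° = 5.15
Leg 3 (078°, 9 mi): east 9 sin 78° = 8.80, north 9 cos 78° = 1.87
Leg 4 (181°, 7 mi): east 7 sin 181° = -0.12, north 7 cos 181° = -7.00
Net displacement: -18.68 east, -12.35 north. Direction back to start is (18.68, 12.35): bearing = atan2(18.68, 12.35) mod 360° = 56.53° ≈ 057°.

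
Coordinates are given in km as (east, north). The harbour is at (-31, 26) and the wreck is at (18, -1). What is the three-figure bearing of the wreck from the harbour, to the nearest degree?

119°

Δeast = 18 − -31 = 49.00; Δnorth = -1 − 26 = -27.00.
Bearing = atan2(Δeast, Δnorth) mod 360° = 118.86° ≈ 119°.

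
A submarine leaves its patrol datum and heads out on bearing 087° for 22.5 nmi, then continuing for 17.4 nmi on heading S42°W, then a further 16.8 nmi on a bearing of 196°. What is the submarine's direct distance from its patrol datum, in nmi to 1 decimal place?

Leg 1 (087°, 22.5 nmi): east 22.5 sin 87° = 22.47, north 22.5 cos 87° = 1.18
Leg 2 (S42°W, 17.4 nmi): east 17.4 sin 222° = -11.64, north 17.4 cos 222° = -12.93
Leg 3 (196°, 16.8 nmi): east 16.8 sin 196° = -4.63, north 16.8 cos 196° = -16.15
Net: 6.20 east, -27.90 north. Distance = √((6.20)² + (-27.90)²) = 28.582 nmi.

28.6 nmi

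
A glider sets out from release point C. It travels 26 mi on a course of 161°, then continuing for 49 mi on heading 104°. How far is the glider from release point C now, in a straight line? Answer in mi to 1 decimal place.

66.8 mi

Leg 1 (161°, 26 mi): east 26 sin 161° = 8.46, north 26 cos 161° = -24.58
Leg 2 (104°, 49 mi): east 49 sin 104° = 47.54, north 49 cos 104° = -11.85
Net: 56.01 east, -36.44 north. Distance = √((56.01)² + (-36.44)²) = 66.819 mi.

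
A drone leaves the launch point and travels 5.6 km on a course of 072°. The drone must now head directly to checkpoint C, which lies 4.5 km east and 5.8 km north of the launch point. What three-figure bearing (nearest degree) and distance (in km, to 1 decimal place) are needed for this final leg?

Leg 1 (072°, 5.6 km): east 5.6 sin 72° = 5.33, north 5.6 cos 72° = 1.73
Current position: (5.33, 1.73). Target: (4.5, 5.8). Remaining: Δeast = -0.83, Δnorth = 4.07.
Bearing = atan2(-0.83, 4.07) mod 360° = 348.53°; distance = √((-0.83)² + (4.07)²) = 4.152 km.

349°, 4.2 km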